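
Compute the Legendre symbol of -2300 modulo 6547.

(-2300/6547)
  = (4247/6547)    [-2300 ≡ 4247 mod 6547]
  = -(6547/4247)    [QR: both ≡ 3 mod 4, sign flips]
  = -(2300/4247)    [6547 ≡ 2300 mod 4247]
  = -(575/4247)    [4247 ≡ 7 mod 8 ⇒ (2/4247)^2 = +1]
  = (4247/575)    [QR: both ≡ 3 mod 4, sign flips]
  = (222/575)    [4247 ≡ 222 mod 575]
  = (111/575)    [575 ≡ 7 mod 8 ⇒ (2/575) = +1]
  = -(575/111)    [QR: both ≡ 3 mod 4, sign flips]
  = -(20/111)    [575 ≡ 20 mod 111]
  = -(5/111)    [111 ≡ 7 mod 8 ⇒ (2/111)^2 = +1]
  = -(111/5)    [QR: 5 ≡ 1 mod 4, sign kept]
  = -(1/5)    [111 ≡ 1 mod 5]
  = -1    [(1/5) = 1]

-1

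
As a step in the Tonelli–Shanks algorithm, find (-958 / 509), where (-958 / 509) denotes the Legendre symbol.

Pull out -1: (-958 / 509) = (-1 / 509)·(958 / 509). Since 509 ≡ 1 (mod 4), (-1 / 509) = +1. Now have (958 / 509).
Reduce the numerator: 958 ≡ 449 (mod 509), so (958 / 509) = (449 / 509).
449 ≡ 1 (mod 4), so quadratic reciprocity gives (449 / 509) = (509 / 449). Reduce: 509 ≡ 60 (mod 449). Now have (60 / 449).
Factor out 2: 60 = 2^2·15. Since 449 ≡ 1 (mod 8), (2 / 449) = +1, and (2 / 449)^2 = +1. Now have (15 / 449).
449 ≡ 1 (mod 4), so quadratic reciprocity gives (15 / 449) = (449 / 15). Reduce: 449 ≡ 14 (mod 15). Now have (14 / 15).
Factor out 2: 14 = 2·7. Since 15 ≡ 7 (mod 8), (2 / 15) = +1. Now have (7 / 15).
Both 7 ≡ 3 and 15 ≡ 3 (mod 4), so reciprocity gives (7 / 15) = -(15 / 7). Reduce: 15 ≡ 1 (mod 7). Now have -(1 / 7).
(1 / 7) = 1. Collecting the sign factors: -1.

-1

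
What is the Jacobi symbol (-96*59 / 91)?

-1

By multiplicativity, (-96·59 / 91) = (-96 / 91)·(59 / 91).
First factor (-96 / 91):
(-96 / 91)
  = (86 / 91)    [-96 ≡ 86 mod 91]
  = -(43 / 91)    [91 ≡ 3 mod 8 ⇒ (2 / 91) = -1]
  = (91 / 43)    [QR: both ≡ 3 mod 4, sign flips]
  = (5 / 43)    [91 ≡ 5 mod 43]
  = (43 / 5)    [QR: 5 ≡ 1 mod 4, sign kept]
  = (3 / 5)    [43 ≡ 3 mod 5]
  = (5 / 3)    [QR: 5 ≡ 1 mod 4, sign kept]
  = (2 / 3)    [5 ≡ 2 mod 3]
  = -(1 / 3)    [3 ≡ 3 mod 8 ⇒ (2 / 3) = -1]
  = -1    [(1 / 3) = 1]
Second factor (59 / 91):
(59 / 91)
  = -(91 / 59)    [QR: both ≡ 3 mod 4, sign flips]
  = -(32 / 59)    [91 ≡ 32 mod 59]
  = (1 / 59)    [59 ≡ 3 mod 8 ⇒ (2 / 59)^5 = -1]
  = 1    [(1 / 59) = 1]
Product: (-1)·(1) = -1.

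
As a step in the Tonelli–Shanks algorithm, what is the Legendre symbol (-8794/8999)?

1

(-8794/8999)
  = -(8794/8999)    [8999 ≡ 3 mod 4 ⇒ (-1/8999) = -1]
  = -(4397/8999)    [8999 ≡ 7 mod 8 ⇒ (2/8999) = +1]
  = -(8999/4397)    [QR: 4397 ≡ 1 mod 4, sign kept]
  = -(205/4397)    [8999 ≡ 205 mod 4397]
  = -(4397/205)    [QR: 205 ≡ 1 mod 4, sign kept]
  = -(92/205)    [4397 ≡ 92 mod 205]
  = -(23/205)    [205 ≡ 5 mod 8 ⇒ (2/205)^2 = +1]
  = -(205/23)    [QR: 205 ≡ 1 mod 4, sign kept]
  = -(21/23)    [205 ≡ 21 mod 23]
  = -(23/21)    [QR: 21 ≡ 1 mod 4, sign kept]
  = -(2/21)    [23 ≡ 2 mod 21]
  = (1/21)    [21 ≡ 5 mod 8 ⇒ (2/21) = -1]
  = 1    [(1/21) = 1]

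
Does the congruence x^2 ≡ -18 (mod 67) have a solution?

yes

Pull out -1: (-18|67) = (-1|67)·(18|67). Since 67 ≡ 3 (mod 4), (-1|67) = -1. Now have -(18|67).
Factor out 2: 18 = 2·9. Since 67 ≡ 3 (mod 8), (2|67) = -1. Now have (9|67).
9 ≡ 1 (mod 4), so quadratic reciprocity gives (9|67) = (67|9). Reduce: 67 ≡ 4 (mod 9). Now have (4|9).
Factor out 2: 4 = 2^2. Since 9 ≡ 1 (mod 8), (2|9) = +1, and (2|9)^2 = +1. Now have (1|9).
(1|9) = 1. Collecting the sign factors: 1.
(-18|67) = 1, and 67 is prime, so -18 is a quadratic residue mod 67.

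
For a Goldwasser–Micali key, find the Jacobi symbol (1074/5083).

(1074/5083)
  = -(537/5083)    [5083 ≡ 3 mod 8 ⇒ (2/5083) = -1]
  = -(5083/537)    [QR: 537 ≡ 1 mod 4, sign kept]
  = -(250/537)    [5083 ≡ 250 mod 537]
  = -(125/537)    [537 ≡ 1 mod 8 ⇒ (2/537) = +1]
  = -(537/125)    [QR: 125 ≡ 1 mod 4, sign kept]
  = -(37/125)    [537 ≡ 37 mod 125]
  = -(125/37)    [QR: 37 ≡ 1 mod 4, sign kept]
  = -(14/37)    [125 ≡ 14 mod 37]
  = (7/37)    [37 ≡ 5 mod 8 ⇒ (2/37) = -1]
  = (37/7)    [QR: 37 ≡ 1 mod 4, sign kept]
  = (2/7)    [37 ≡ 2 mod 7]
  = (1/7)    [7 ≡ 7 mod 8 ⇒ (2/7) = +1]
  = 1    [(1/7) = 1]

1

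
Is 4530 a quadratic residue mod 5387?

yes

(4530/5387)
  = -(2265/5387)    [5387 ≡ 3 mod 8 ⇒ (2/5387) = -1]
  = -(5387/2265)    [QR: 2265 ≡ 1 mod 4, sign kept]
  = -(857/2265)    [5387 ≡ 857 mod 2265]
  = -(2265/857)    [QR: 857 ≡ 1 mod 4, sign kept]
  = -(551/857)    [2265 ≡ 551 mod 857]
  = -(857/551)    [QR: 857 ≡ 1 mod 4, sign kept]
  = -(306/551)    [857 ≡ 306 mod 551]
  = -(153/551)    [551 ≡ 7 mod 8 ⇒ (2/551) = +1]
  = -(551/153)    [QR: 153 ≡ 1 mod 4, sign kept]
  = -(92/153)    [551 ≡ 92 mod 153]
  = -(23/153)    [153 ≡ 1 mod 8 ⇒ (2/153)^2 = +1]
  = -(153/23)    [QR: 153 ≡ 1 mod 4, sign kept]
  = -(15/23)    [153 ≡ 15 mod 23]
  = (23/15)    [QR: both ≡ 3 mod 4, sign flips]
  = (8/15)    [23 ≡ 8 mod 15]
  = (1/15)    [15 ≡ 7 mod 8 ⇒ (2/15)^3 = +1]
  = 1    [(1/15) = 1]
The Legendre symbol is 1, so x^2 ≡ 4530 (mod 5387) has solution.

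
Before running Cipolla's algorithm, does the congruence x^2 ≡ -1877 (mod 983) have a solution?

yes

(-1877/983)
  = (89/983)    [-1877 ≡ 89 mod 983]
  = (983/89)    [QR: 89 ≡ 1 mod 4, sign kept]
  = (4/89)    [983 ≡ 4 mod 89]
  = (1/89)    [89 ≡ 1 mod 8 ⇒ (2/89)^2 = +1]
  = 1    [(1/89) = 1]
(-1877/983) = 1, and 983 is prime, so -1877 is a quadratic residue mod 983.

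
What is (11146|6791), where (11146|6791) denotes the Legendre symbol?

1

Reduce the numerator: 11146 ≡ 4355 (mod 6791), so (11146|6791) = (4355|6791).
Both 4355 ≡ 3 and 6791 ≡ 3 (mod 4), so reciprocity gives (4355|6791) = -(6791|4355). Reduce: 6791 ≡ 2436 (mod 4355). Now have -(2436|4355).
Factor out 2: 2436 = 2^2·609. Since 4355 ≡ 3 (mod 8), (2|4355) = -1, and (2|4355)^2 = +1. Now have -(609|4355).
609 ≡ 1 (mod 4), so quadratic reciprocity gives (609|4355) = (4355|609). Reduce: 4355 ≡ 92 (mod 609). Now have -(92|609).
Factor out 2: 92 = 2^2·23. Since 609 ≡ 1 (mod 8), (2|609) = +1, and (2|609)^2 = +1. Now have -(23|609).
609 ≡ 1 (mod 4), so quadratic reciprocity gives (23|609) = (609|23). Reduce: 609 ≡ 11 (mod 23). Now have -(11|23).
Both 11 ≡ 3 and 23 ≡ 3 (mod 4), so reciprocity gives (11|23) = -(23|11). Reduce: 23 ≡ 1 (mod 11). Now have (1|11).
(1|11) = 1. Collecting the sign factors: 1.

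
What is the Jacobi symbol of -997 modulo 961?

Reduce the numerator: -997 ≡ 925 (mod 961), so (-997/961) = (925/961).
925 ≡ 1 (mod 4), so quadratic reciprocity gives (925/961) = (961/925). Reduce: 961 ≡ 36 (mod 925). Now have (36/925).
Factor out 2: 36 = 2^2·9. Since 925 ≡ 5 (mod 8), (2/925) = -1, and (2/925)^2 = +1. Now have (9/925).
9 ≡ 1 (mod 4), so quadratic reciprocity gives (9/925) = (925/9). Reduce: 925 ≡ 7 (mod 9). Now have (7/9).
9 ≡ 1 (mod 4), so quadratic reciprocity gives (7/9) = (9/7). Reduce: 9 ≡ 2 (mod 7). Now have (2/7).
Factor out 2: 2 = 2. Since 7 ≡ 7 (mod 8), (2/7) = +1. Now have (1/7).
(1/7) = 1. Collecting the sign factors: 1.

1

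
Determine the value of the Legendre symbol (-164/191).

Pull out -1: (-164/191) = (-1/191)·(164/191). Since 191 ≡ 3 (mod 4), (-1/191) = -1. Now have -(164/191).
Factor out 2: 164 = 2^2·41. Since 191 ≡ 7 (mod 8), (2/191) = +1, and (2/191)^2 = +1. Now have -(41/191).
41 ≡ 1 (mod 4), so quadratic reciprocity gives (41/191) = (191/41). Reduce: 191 ≡ 27 (mod 41). Now have -(27/41).
41 ≡ 1 (mod 4), so quadratic reciprocity gives (27/41) = (41/27). Reduce: 41 ≡ 14 (mod 27). Now have -(14/27).
Factor out 2: 14 = 2·7. Since 27 ≡ 3 (mod 8), (2/27) = -1. Now have (7/27).
Both 7 ≡ 3 and 27 ≡ 3 (mod 4), so reciprocity gives (7/27) = -(27/7). Reduce: 27 ≡ 6 (mod 7). Now have -(6/7).
Factor out 2: 6 = 2·3. Since 7 ≡ 7 (mod 8), (2/7) = +1. Now have -(3/7).
Both 3 ≡ 3 and 7 ≡ 3 (mod 4), so reciprocity gives (3/7) = -(7/3). Reduce: 7 ≡ 1 (mod 3). Now have (1/3).
(1/3) = 1. Collecting the sign factors: 1.

1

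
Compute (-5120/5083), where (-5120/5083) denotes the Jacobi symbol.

(-5120/5083)
  = (5046/5083)    [-5120 ≡ 5046 mod 5083]
  = -(2523/5083)    [5083 ≡ 3 mod 8 ⇒ (2/5083) = -1]
  = (5083/2523)    [QR: both ≡ 3 mod 4, sign flips]
  = (37/2523)    [5083 ≡ 37 mod 2523]
  = (2523/37)    [QR: 37 ≡ 1 mod 4, sign kept]
  = (7/37)    [2523 ≡ 7 mod 37]
  = (37/7)    [QR: 37 ≡ 1 mod 4, sign kept]
  = (2/7)    [37 ≡ 2 mod 7]
  = (1/7)    [7 ≡ 7 mod 8 ⇒ (2/7) = +1]
  = 1    [(1/7) = 1]

1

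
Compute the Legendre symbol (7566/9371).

(7566/9371)
  = -(3783/9371)    [9371 ≡ 3 mod 8 ⇒ (2/9371) = -1]
  = (9371/3783)    [QR: both ≡ 3 mod 4, sign flips]
  = (1805/3783)    [9371 ≡ 1805 mod 3783]
  = (3783/1805)    [QR: 1805 ≡ 1 mod 4, sign kept]
  = (173/1805)    [3783 ≡ 173 mod 1805]
  = (1805/173)    [QR: 173 ≡ 1 mod 4, sign kept]
  = (75/173)    [1805 ≡ 75 mod 173]
  = (173/75)    [QR: 173 ≡ 1 mod 4, sign kept]
  = (23/75)    [173 ≡ 23 mod 75]
  = -(75/23)    [QR: both ≡ 3 mod 4, sign flips]
  = -(6/23)    [75 ≡ 6 mod 23]
  = -(3/23)    [23 ≡ 7 mod 8 ⇒ (2/23) = +1]
  = (23/3)    [QR: both ≡ 3 mod 4, sign flips]
  = (2/3)    [23 ≡ 2 mod 3]
  = -(1/3)    [3 ≡ 3 mod 8 ⇒ (2/3) = -1]
  = -1    [(1/3) = 1]

-1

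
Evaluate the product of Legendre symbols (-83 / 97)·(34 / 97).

1

By multiplicativity, (-83·34 / 97) = (-83 / 97)·(34 / 97).
First factor (-83 / 97):
Reduce the numerator: -83 ≡ 14 (mod 97), so (-83 / 97) = (14 / 97).
Factor out 2: 14 = 2·7. Since 97 ≡ 1 (mod 8), (2 / 97) = +1. Now have (7 / 97).
97 ≡ 1 (mod 4), so quadratic reciprocity gives (7 / 97) = (97 / 7). Reduce: 97 ≡ 6 (mod 7). Now have (6 / 7).
Factor out 2: 6 = 2·3. Since 7 ≡ 7 (mod 8), (2 / 7) = +1. Now have (3 / 7).
Both 3 ≡ 3 and 7 ≡ 3 (mod 4), so reciprocity gives (3 / 7) = -(7 / 3). Reduce: 7 ≡ 1 (mod 3). Now have -(1 / 3).
(1 / 3) = 1. Collecting the sign factors: -1.
Second factor (34 / 97):
Factor out 2: 34 = 2·17. Since 97 ≡ 1 (mod 8), (2 / 97) = +1. Now have (17 / 97).
17 ≡ 1 (mod 4), so quadratic reciprocity gives (17 / 97) = (97 / 17). Reduce: 97 ≡ 12 (mod 17). Now have (12 / 17).
Factor out 2: 12 = 2^2·3. Since 17 ≡ 1 (mod 8), (2 / 17) = +1, and (2 / 17)^2 = +1. Now have (3 / 17).
17 ≡ 1 (mod 4), so quadratic reciprocity gives (3 / 17) = (17 / 3). Reduce: 17 ≡ 2 (mod 3). Now have (2 / 3).
Factor out 2: 2 = 2. Since 3 ≡ 3 (mod 8), (2 / 3) = -1. Now have -(1 / 3).
(1 / 3) = 1. Collecting the sign factors: -1.
Product: (-1)·(-1) = 1.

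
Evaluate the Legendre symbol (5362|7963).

Factor out 2: 5362 = 2·2681. Since 7963 ≡ 3 (mod 8), (2|7963) = -1. Now have -(2681|7963).
2681 ≡ 1 (mod 4), so quadratic reciprocity gives (2681|7963) = (7963|2681). Reduce: 7963 ≡ 2601 (mod 2681). Now have -(2601|2681).
2601 ≡ 1 (mod 4), so quadratic reciprocity gives (2601|2681) = (2681|2601). Reduce: 2681 ≡ 80 (mod 2601). Now have -(80|2601).
Factor out 2: 80 = 2^4·5. Since 2601 ≡ 1 (mod 8), (2|2601) = +1, and (2|2601)^4 = +1. Now have -(5|2601).
5 ≡ 1 (mod 4), so quadratic reciprocity gives (5|2601) = (2601|5). Reduce: 2601 ≡ 1 (mod 5). Now have -(1|5).
(1|5) = 1. Collecting the sign factors: -1.

-1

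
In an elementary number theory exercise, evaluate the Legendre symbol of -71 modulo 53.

-1

(-71 / 53)
  = (35 / 53)    [-71 ≡ 35 mod 53]
  = (53 / 35)    [QR: 53 ≡ 1 mod 4, sign kept]
  = (18 / 35)    [53 ≡ 18 mod 35]
  = -(9 / 35)    [35 ≡ 3 mod 8 ⇒ (2 / 35) = -1]
  = -(35 / 9)    [QR: 9 ≡ 1 mod 4, sign kept]
  = -(8 / 9)    [35 ≡ 8 mod 9]
  = -(1 / 9)    [9 ≡ 1 mod 8 ⇒ (2 / 9)^3 = +1]
  = -1    [(1 / 9) = 1]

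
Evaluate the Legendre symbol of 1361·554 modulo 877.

1

By multiplicativity, (1361·554/877) = (1361/877)·(554/877).
First factor (1361/877):
(1361/877)
  = (484/877)    [1361 ≡ 484 mod 877]
  = (121/877)    [877 ≡ 5 mod 8 ⇒ (2/877)^2 = +1]
  = (877/121)    [QR: 121 ≡ 1 mod 4, sign kept]
  = (30/121)    [877 ≡ 30 mod 121]
  = (15/121)    [121 ≡ 1 mod 8 ⇒ (2/121) = +1]
  = (121/15)    [QR: 121 ≡ 1 mod 4, sign kept]
  = (1/15)    [121 ≡ 1 mod 15]
  = 1    [(1/15) = 1]
Second factor (554/877):
(554/877)
  = -(277/877)    [877 ≡ 5 mod 8 ⇒ (2/877) = -1]
  = -(877/277)    [QR: 277 ≡ 1 mod 4, sign kept]
  = -(46/277)    [877 ≡ 46 mod 277]
  = (23/277)    [277 ≡ 5 mod 8 ⇒ (2/277) = -1]
  = (277/23)    [QR: 277 ≡ 1 mod 4, sign kept]
  = (1/23)    [277 ≡ 1 mod 23]
  = 1    [(1/23) = 1]
Product: (1)·(1) = 1.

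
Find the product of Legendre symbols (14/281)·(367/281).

By multiplicativity, (14·367/281) = (14/281)·(367/281).
First factor (14/281):
(14/281)
  = (7/281)    [281 ≡ 1 mod 8 ⇒ (2/281) = +1]
  = (281/7)    [QR: 281 ≡ 1 mod 4, sign kept]
  = (1/7)    [281 ≡ 1 mod 7]
  = 1    [(1/7) = 1]
Second factor (367/281):
(367/281)
  = (86/281)    [367 ≡ 86 mod 281]
  = (43/281)    [281 ≡ 1 mod 8 ⇒ (2/281) = +1]
  = (281/43)    [QR: 281 ≡ 1 mod 4, sign kept]
  = (23/43)    [281 ≡ 23 mod 43]
  = -(43/23)    [QR: both ≡ 3 mod 4, sign flips]
  = -(20/23)    [43 ≡ 20 mod 23]
  = -(5/23)    [23 ≡ 7 mod 8 ⇒ (2/23)^2 = +1]
  = -(23/5)    [QR: 5 ≡ 1 mod 4, sign kept]
  = -(3/5)    [23 ≡ 3 mod 5]
  = -(5/3)    [QR: 5 ≡ 1 mod 4, sign kept]
  = -(2/3)    [5 ≡ 2 mod 3]
  = (1/3)    [3 ≡ 3 mod 8 ⇒ (2/3) = -1]
  = 1    [(1/3) = 1]
Product: (1)·(1) = 1.

1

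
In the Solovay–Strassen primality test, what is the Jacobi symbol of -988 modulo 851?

1

(-988/851)
  = -(988/851)    [851 ≡ 3 mod 4 ⇒ (-1/851) = -1]
  = -(137/851)    [988 ≡ 137 mod 851]
  = -(851/137)    [QR: 137 ≡ 1 mod 4, sign kept]
  = -(29/137)    [851 ≡ 29 mod 137]
  = -(137/29)    [QR: 29 ≡ 1 mod 4, sign kept]
  = -(21/29)    [137 ≡ 21 mod 29]
  = -(29/21)    [QR: 21 ≡ 1 mod 4, sign kept]
  = -(8/21)    [29 ≡ 8 mod 21]
  = (1/21)    [21 ≡ 5 mod 8 ⇒ (2/21)^3 = -1]
  = 1    [(1/21) = 1]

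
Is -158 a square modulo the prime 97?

yes

(-158|97)
  = (158|97)    [97 ≡ 1 mod 4 ⇒ (-1|97) = +1]
  = (61|97)    [158 ≡ 61 mod 97]
  = (97|61)    [QR: 61 ≡ 1 mod 4, sign kept]
  = (36|61)    [97 ≡ 36 mod 61]
  = (9|61)    [61 ≡ 5 mod 8 ⇒ (2|61)^2 = +1]
  = (61|9)    [QR: 9 ≡ 1 mod 4, sign kept]
  = (7|9)    [61 ≡ 7 mod 9]
  = (9|7)    [QR: 9 ≡ 1 mod 4, sign kept]
  = (2|7)    [9 ≡ 2 mod 7]
  = (1|7)    [7 ≡ 7 mod 8 ⇒ (2|7) = +1]
  = 1    [(1|7) = 1]
(-158|97) = 1, and 97 is prime, so -158 is a quadratic residue mod 97.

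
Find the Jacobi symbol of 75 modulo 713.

-1

713 ≡ 1 (mod 4), so quadratic reciprocity gives (75/713) = (713/75). Reduce: 713 ≡ 38 (mod 75). Now have (38/75).
Factor out 2: 38 = 2·19. Since 75 ≡ 3 (mod 8), (2/75) = -1. Now have -(19/75).
Both 19 ≡ 3 and 75 ≡ 3 (mod 4), so reciprocity gives (19/75) = -(75/19). Reduce: 75 ≡ 18 (mod 19). Now have (18/19).
Factor out 2: 18 = 2·9. Since 19 ≡ 3 (mod 8), (2/19) = -1. Now have -(9/19).
9 ≡ 1 (mod 4), so quadratic reciprocity gives (9/19) = (19/9). Reduce: 19 ≡ 1 (mod 9). Now have -(1/9).
(1/9) = 1. Collecting the sign factors: -1.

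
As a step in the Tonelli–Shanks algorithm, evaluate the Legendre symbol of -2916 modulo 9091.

(-2916/9091)
  = (6175/9091)    [-2916 ≡ 6175 mod 9091]
  = -(9091/6175)    [QR: both ≡ 3 mod 4, sign flips]
  = -(2916/6175)    [9091 ≡ 2916 mod 6175]
  = -(729/6175)    [6175 ≡ 7 mod 8 ⇒ (2/6175)^2 = +1]
  = -(6175/729)    [QR: 729 ≡ 1 mod 4, sign kept]
  = -(343/729)    [6175 ≡ 343 mod 729]
  = -(729/343)    [QR: 729 ≡ 1 mod 4, sign kept]
  = -(43/343)    [729 ≡ 43 mod 343]
  = (343/43)    [QR: both ≡ 3 mod 4, sign flips]
  = (42/43)    [343 ≡ 42 mod 43]
  = -(21/43)    [43 ≡ 3 mod 8 ⇒ (2/43) = -1]
  = -(43/21)    [QR: 21 ≡ 1 mod 4, sign kept]
  = -(1/21)    [43 ≡ 1 mod 21]
  = -1    [(1/21) = 1]

-1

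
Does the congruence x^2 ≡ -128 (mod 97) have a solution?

yes

Reduce the numerator: -128 ≡ 66 (mod 97), so (-128/97) = (66/97).
Factor out 2: 66 = 2·33. Since 97 ≡ 1 (mod 8), (2/97) = +1. Now have (33/97).
33 ≡ 1 (mod 4), so quadratic reciprocity gives (33/97) = (97/33). Reduce: 97 ≡ 31 (mod 33). Now have (31/33).
33 ≡ 1 (mod 4), so quadratic reciprocity gives (31/33) = (33/31). Reduce: 33 ≡ 2 (mod 31). Now have (2/31).
Factor out 2: 2 = 2. Since 31 ≡ 7 (mod 8), (2/31) = +1. Now have (1/31).
(1/31) = 1. Collecting the sign factors: 1.
(-128/97) = 1, and 97 is prime, so -128 is a quadratic residue mod 97.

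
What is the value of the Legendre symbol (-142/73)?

1

(-142/73)
  = (142/73)    [73 ≡ 1 mod 4 ⇒ (-1/73) = +1]
  = (69/73)    [142 ≡ 69 mod 73]
  = (73/69)    [QR: 69 ≡ 1 mod 4, sign kept]
  = (4/69)    [73 ≡ 4 mod 69]
  = (1/69)    [69 ≡ 5 mod 8 ⇒ (2/69)^2 = +1]
  = 1    [(1/69) = 1]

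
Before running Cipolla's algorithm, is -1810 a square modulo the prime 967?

(-1810|967)
  = -(1810|967)    [967 ≡ 3 mod 4 ⇒ (-1|967) = -1]
  = -(843|967)    [1810 ≡ 843 mod 967]
  = (967|843)    [QR: both ≡ 3 mod 4, sign flips]
  = (124|843)    [967 ≡ 124 mod 843]
  = (31|843)    [843 ≡ 3 mod 8 ⇒ (2|843)^2 = +1]
  = -(843|31)    [QR: both ≡ 3 mod 4, sign flips]
  = -(6|31)    [843 ≡ 6 mod 31]
  = -(3|31)    [31 ≡ 7 mod 8 ⇒ (2|31) = +1]
  = (31|3)    [QR: both ≡ 3 mod 4, sign flips]
  = (1|3)    [31 ≡ 1 mod 3]
  = 1    [(1|3) = 1]
The Legendre symbol is 1, so x^2 ≡ -1810 (mod 967) has solution.

yes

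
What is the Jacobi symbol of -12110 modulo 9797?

1

(-12110/9797)
  = (7484/9797)    [-12110 ≡ 7484 mod 9797]
  = (1871/9797)    [9797 ≡ 5 mod 8 ⇒ (2/9797)^2 = +1]
  = (9797/1871)    [QR: 9797 ≡ 1 mod 4, sign kept]
  = (442/1871)    [9797 ≡ 442 mod 1871]
  = (221/1871)    [1871 ≡ 7 mod 8 ⇒ (2/1871) = +1]
  = (1871/221)    [QR: 221 ≡ 1 mod 4, sign kept]
  = (103/221)    [1871 ≡ 103 mod 221]
  = (221/103)    [QR: 221 ≡ 1 mod 4, sign kept]
  = (15/103)    [221 ≡ 15 mod 103]
  = -(103/15)    [QR: both ≡ 3 mod 4, sign flips]
  = -(13/15)    [103 ≡ 13 mod 15]
  = -(15/13)    [QR: 13 ≡ 1 mod 4, sign kept]
  = -(2/13)    [15 ≡ 2 mod 13]
  = (1/13)    [13 ≡ 5 mod 8 ⇒ (2/13) = -1]
  = 1    [(1/13) = 1]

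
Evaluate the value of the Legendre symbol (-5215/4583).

(-5215/4583)
  = -(5215/4583)    [4583 ≡ 3 mod 4 ⇒ (-1/4583) = -1]
  = -(632/4583)    [5215 ≡ 632 mod 4583]
  = -(79/4583)    [4583 ≡ 7 mod 8 ⇒ (2/4583)^3 = +1]
  = (4583/79)    [QR: both ≡ 3 mod 4, sign flips]
  = (1/79)    [4583 ≡ 1 mod 79]
  = 1    [(1/79) = 1]

1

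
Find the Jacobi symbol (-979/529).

1

Reduce the numerator: -979 ≡ 79 (mod 529), so (-979/529) = (79/529).
529 ≡ 1 (mod 4), so quadratic reciprocity gives (79/529) = (529/79). Reduce: 529 ≡ 55 (mod 79). Now have (55/79).
Both 55 ≡ 3 and 79 ≡ 3 (mod 4), so reciprocity gives (55/79) = -(79/55). Reduce: 79 ≡ 24 (mod 55). Now have -(24/55).
Factor out 2: 24 = 2^3·3. Since 55 ≡ 7 (mod 8), (2/55) = +1, and (2/55)^3 = +1. Now have -(3/55).
Both 3 ≡ 3 and 55 ≡ 3 (mod 4), so reciprocity gives (3/55) = -(55/3). Reduce: 55 ≡ 1 (mod 3). Now have (1/3).
(1/3) = 1. Collecting the sign factors: 1.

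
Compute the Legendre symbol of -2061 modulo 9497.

Reduce the numerator: -2061 ≡ 7436 (mod 9497), so (-2061/9497) = (7436/9497).
Factor out 2: 7436 = 2^2·1859. Since 9497 ≡ 1 (mod 8), (2/9497) = +1, and (2/9497)^2 = +1. Now have (1859/9497).
9497 ≡ 1 (mod 4), so quadratic reciprocity gives (1859/9497) = (9497/1859). Reduce: 9497 ≡ 202 (mod 1859). Now have (202/1859).
Factor out 2: 202 = 2·101. Since 1859 ≡ 3 (mod 8), (2/1859) = -1. Now have -(101/1859).
101 ≡ 1 (mod 4), so quadratic reciprocity gives (101/1859) = (1859/101). Reduce: 1859 ≡ 41 (mod 101). Now have -(41/101).
41 ≡ 1 (mod 4), so quadratic reciprocity gives (41/101) = (101/41). Reduce: 101 ≡ 19 (mod 41). Now have -(19/41).
41 ≡ 1 (mod 4), so quadratic reciprocity gives (19/41) = (41/19). Reduce: 41 ≡ 3 (mod 19). Now have -(3/19).
Both 3 ≡ 3 and 19 ≡ 3 (mod 4), so reciprocity gives (3/19) = -(19/3). Reduce: 19 ≡ 1 (mod 3). Now have (1/3).
(1/3) = 1. Collecting the sign factors: 1.

1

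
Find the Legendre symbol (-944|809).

-1

Reduce the numerator: -944 ≡ 674 (mod 809), so (-944|809) = (674|809).
Factor out 2: 674 = 2·337. Since 809 ≡ 1 (mod 8), (2|809) = +1. Now have (337|809).
337 ≡ 1 (mod 4), so quadratic reciprocity gives (337|809) = (809|337). Reduce: 809 ≡ 135 (mod 337). Now have (135|337).
337 ≡ 1 (mod 4), so quadratic reciprocity gives (135|337) = (337|135). Reduce: 337 ≡ 67 (mod 135). Now have (67|135).
Both 67 ≡ 3 and 135 ≡ 3 (mod 4), so reciprocity gives (67|135) = -(135|67). Reduce: 135 ≡ 1 (mod 67). Now have -(1|67).
(1|67) = 1. Collecting the sign factors: -1.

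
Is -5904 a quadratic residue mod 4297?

yes

(-5904|4297)
  = (2690|4297)    [-5904 ≡ 2690 mod 4297]
  = (1345|4297)    [4297 ≡ 1 mod 8 ⇒ (2|4297) = +1]
  = (4297|1345)    [QR: 1345 ≡ 1 mod 4, sign kept]
  = (262|1345)    [4297 ≡ 262 mod 1345]
  = (131|1345)    [1345 ≡ 1 mod 8 ⇒ (2|1345) = +1]
  = (1345|131)    [QR: 1345 ≡ 1 mod 4, sign kept]
  = (35|131)    [1345 ≡ 35 mod 131]
  = -(131|35)    [QR: both ≡ 3 mod 4, sign flips]
  = -(26|35)    [131 ≡ 26 mod 35]
  = (13|35)    [35 ≡ 3 mod 8 ⇒ (2|35) = -1]
  = (35|13)    [QR: 13 ≡ 1 mod 4, sign kept]
  = (9|13)    [35 ≡ 9 mod 13]
  = (13|9)    [QR: 9 ≡ 1 mod 4, sign kept]
  = (4|9)    [13 ≡ 4 mod 9]
  = (1|9)    [9 ≡ 1 mod 8 ⇒ (2|9)^2 = +1]
  = 1    [(1|9) = 1]
The Legendre symbol is 1, so x^2 ≡ -5904 (mod 4297) has solution.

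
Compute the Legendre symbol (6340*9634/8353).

1

By multiplicativity, (6340·9634/8353) = (6340/8353)·(9634/8353).
First factor (6340/8353):
Factor out 2: 6340 = 2^2·1585. Since 8353 ≡ 1 (mod 8), (2/8353) = +1, and (2/8353)^2 = +1. Now have (1585/8353).
1585 ≡ 1 (mod 4), so quadratic reciprocity gives (1585/8353) = (8353/1585). Reduce: 8353 ≡ 428 (mod 1585). Now have (428/1585).
Factor out 2: 428 = 2^2·107. Since 1585 ≡ 1 (mod 8), (2/1585) = +1, and (2/1585)^2 = +1. Now have (107/1585).
1585 ≡ 1 (mod 4), so quadratic reciprocity gives (107/1585) = (1585/107). Reduce: 1585 ≡ 87 (mod 107). Now have (87/107).
Both 87 ≡ 3 and 107 ≡ 3 (mod 4), so reciprocity gives (87/107) = -(107/87). Reduce: 107 ≡ 20 (mod 87). Now have -(20/87).
Factor out 2: 20 = 2^2·5. Since 87 ≡ 7 (mod 8), (2/87) = +1, and (2/87)^2 = +1. Now have -(5/87).
5 ≡ 1 (mod 4), so quadratic reciprocity gives (5/87) = (87/5). Reduce: 87 ≡ 2 (mod 5). Now have -(2/5).
Factor out 2: 2 = 2. Since 5 ≡ 5 (mod 8), (2/5) = -1. Now have (1/5).
(1/5) = 1. Collecting the sign factors: 1.
Second factor (9634/8353):
Reduce the numerator: 9634 ≡ 1281 (mod 8353), so (9634/8353) = (1281/8353).
1281 ≡ 1 (mod 4), so quadratic reciprocity gives (1281/8353) = (8353/1281). Reduce: 8353 ≡ 667 (mod 1281). Now have (667/1281).
1281 ≡ 1 (mod 4), so quadratic reciprocity gives (667/1281) = (1281/667). Reduce: 1281 ≡ 614 (mod 667). Now have (614/667).
Factor out 2: 614 = 2·307. Since 667 ≡ 3 (mod 8), (2/667) = -1. Now have -(307/667).
Both 307 ≡ 3 and 667 ≡ 3 (mod 4), so reciprocity gives (307/667) = -(667/307). Reduce: 667 ≡ 53 (mod 307). Now have (53/307).
53 ≡ 1 (mod 4), so quadratic reciprocity gives (53/307) = (307/53). Reduce: 307 ≡ 42 (mod 53). Now have (42/53).
Factor out 2: 42 = 2·21. Since 53 ≡ 5 (mod 8), (2/53) = -1. Now have -(21/53).
21 ≡ 1 (mod 4), so quadratic reciprocity gives (21/53) = (53/21). Reduce: 53 ≡ 11 (mod 21). Now have -(11/21).
21 ≡ 1 (mod 4), so quadratic reciprocity gives (11/21) = (21/11). Reduce: 21 ≡ 10 (mod 11). Now have -(10/11).
Factor out 2: 10 = 2·5. Since 11 ≡ 3 (mod 8), (2/11) = -1. Now have (5/11).
5 ≡ 1 (mod 4), so quadratic reciprocity gives (5/11) = (11/5). Reduce: 11 ≡ 1 (mod 5). Now have (1/5).
(1/5) = 1. Collecting the sign factors: 1.
Product: (1)·(1) = 1.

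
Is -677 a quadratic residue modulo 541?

(-677/541)
  = (677/541)    [541 ≡ 1 mod 4 ⇒ (-1/541) = +1]
  = (136/541)    [677 ≡ 136 mod 541]
  = -(17/541)    [541 ≡ 5 mod 8 ⇒ (2/541)^3 = -1]
  = -(541/17)    [QR: 17 ≡ 1 mod 4, sign kept]
  = -(14/17)    [541 ≡ 14 mod 17]
  = -(7/17)    [17 ≡ 1 mod 8 ⇒ (2/17) = +1]
  = -(17/7)    [QR: 17 ≡ 1 mod 4, sign kept]
  = -(3/7)    [17 ≡ 3 mod 7]
  = (7/3)    [QR: both ≡ 3 mod 4, sign flips]
  = (1/3)    [7 ≡ 1 mod 3]
  = 1    [(1/3) = 1]
The Legendre symbol is 1, so x^2 ≡ -677 (mod 541) has solution.

yes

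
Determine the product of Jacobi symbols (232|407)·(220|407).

By multiplicativity, (232·220|407) = (232|407)·(220|407).
First factor (232|407):
Factor out 2: 232 = 2^3·29. Since 407 ≡ 7 (mod 8), (2|407) = +1, and (2|407)^3 = +1. Now have (29|407).
29 ≡ 1 (mod 4), so quadratic reciprocity gives (29|407) = (407|29). Reduce: 407 ≡ 1 (mod 29). Now have (1|29).
(1|29) = 1. Collecting the sign factors: 1.
Second factor (220|407):
Factor out 2: 220 = 2^2·55. Since 407 ≡ 7 (mod 8), (2|407) = +1, and (2|407)^2 = +1. Now have (55|407).
Both 55 ≡ 3 and 407 ≡ 3 (mod 4), so reciprocity gives (55|407) = -(407|55). Reduce: 407 ≡ 22 (mod 55). Now have -(22|55).
Factor out 2: 22 = 2·11. Since 55 ≡ 7 (mod 8), (2|55) = +1. Now have -(11|55).
Both 11 ≡ 3 and 55 ≡ 3 (mod 4), so reciprocity gives (11|55) = -(55|11). Reduce: 55 ≡ 0 (mod 11). Now have (0|11).
The numerator is now 0 with denominator 11 > 1: the symbol is 0.
Product: (1)·(0) = 0.

0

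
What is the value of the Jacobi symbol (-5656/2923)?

(-5656/2923)
  = -(5656/2923)    [2923 ≡ 3 mod 4 ⇒ (-1/2923) = -1]
  = -(2733/2923)    [5656 ≡ 2733 mod 2923]
  = -(2923/2733)    [QR: 2733 ≡ 1 mod 4, sign kept]
  = -(190/2733)    [2923 ≡ 190 mod 2733]
  = (95/2733)    [2733 ≡ 5 mod 8 ⇒ (2/2733) = -1]
  = (2733/95)    [QR: 2733 ≡ 1 mod 4, sign kept]
  = (73/95)    [2733 ≡ 73 mod 95]
  = (95/73)    [QR: 73 ≡ 1 mod 4, sign kept]
  = (22/73)    [95 ≡ 22 mod 73]
  = (11/73)    [73 ≡ 1 mod 8 ⇒ (2/73) = +1]
  = (73/11)    [QR: 73 ≡ 1 mod 4, sign kept]
  = (7/11)    [73 ≡ 7 mod 11]
  = -(11/7)    [QR: both ≡ 3 mod 4, sign flips]
  = -(4/7)    [11 ≡ 4 mod 7]
  = -(1/7)    [7 ≡ 7 mod 8 ⇒ (2/7)^2 = +1]
  = -1    [(1/7) = 1]

-1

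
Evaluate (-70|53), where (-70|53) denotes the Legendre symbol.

(-70|53)
  = (70|53)    [53 ≡ 1 mod 4 ⇒ (-1|53) = +1]
  = (17|53)    [70 ≡ 17 mod 53]
  = (53|17)    [QR: 17 ≡ 1 mod 4, sign kept]
  = (2|17)    [53 ≡ 2 mod 17]
  = (1|17)    [17 ≡ 1 mod 8 ⇒ (2|17) = +1]
  = 1    [(1|17) = 1]

1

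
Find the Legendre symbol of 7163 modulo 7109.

Reduce the numerator: 7163 ≡ 54 (mod 7109), so (7163/7109) = (54/7109).
Factor out 2: 54 = 2·27. Since 7109 ≡ 5 (mod 8), (2/7109) = -1. Now have -(27/7109).
7109 ≡ 1 (mod 4), so quadratic reciprocity gives (27/7109) = (7109/27). Reduce: 7109 ≡ 8 (mod 27). Now have -(8/27).
Factor out 2: 8 = 2^3. Since 27 ≡ 3 (mod 8), (2/27) = -1, and (2/27)^3 = -1. Now have (1/27).
(1/27) = 1. Collecting the sign factors: 1.

1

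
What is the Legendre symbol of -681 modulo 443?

Pull out -1: (-681 / 443) = (-1 / 443)·(681 / 443). Since 443 ≡ 3 (mod 4), (-1 / 443) = -1. Now have -(681 / 443).
Reduce the numerator: 681 ≡ 238 (mod 443), so (681 / 443) = (238 / 443).
Factor out 2: 238 = 2·119. Since 443 ≡ 3 (mod 8), (2 / 443) = -1. Now have (119 / 443).
Both 119 ≡ 3 and 443 ≡ 3 (mod 4), so reciprocity gives (119 / 443) = -(443 / 119). Reduce: 443 ≡ 86 (mod 119). Now have -(86 / 119).
Factor out 2: 86 = 2·43. Since 119 ≡ 7 (mod 8), (2 / 119) = +1. Now have -(43 / 119).
Both 43 ≡ 3 and 119 ≡ 3 (mod 4), so reciprocity gives (43 / 119) = -(119 / 43). Reduce: 119 ≡ 33 (mod 43). Now have (33 / 43).
33 ≡ 1 (mod 4), so quadratic reciprocity gives (33 / 43) = (43 / 33). Reduce: 43 ≡ 10 (mod 33). Now have (10 / 33).
Factor out 2: 10 = 2·5. Since 33 ≡ 1 (mod 8), (2 / 33) = +1. Now have (5 / 33).
5 ≡ 1 (mod 4), so quadratic reciprocity gives (5 / 33) = (33 / 5). Reduce: 33 ≡ 3 (mod 5). Now have (3 / 5).
5 ≡ 1 (mod 4), so quadratic reciprocity gives (3 / 5) = (5 / 3). Reduce: 5 ≡ 2 (mod 3). Now have (2 / 3).
Factor out 2: 2 = 2. Since 3 ≡ 3 (mod 8), (2 / 3) = -1. Now have -(1 / 3).
(1 / 3) = 1. Collecting the sign factors: -1.

-1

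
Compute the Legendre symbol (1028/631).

1

(1028/631)
  = (397/631)    [1028 ≡ 397 mod 631]
  = (631/397)    [QR: 397 ≡ 1 mod 4, sign kept]
  = (234/397)    [631 ≡ 234 mod 397]
  = -(117/397)    [397 ≡ 5 mod 8 ⇒ (2/397) = -1]
  = -(397/117)    [QR: 117 ≡ 1 mod 4, sign kept]
  = -(46/117)    [397 ≡ 46 mod 117]
  = (23/117)    [117 ≡ 5 mod 8 ⇒ (2/117) = -1]
  = (117/23)    [QR: 117 ≡ 1 mod 4, sign kept]
  = (2/23)    [117 ≡ 2 mod 23]
  = (1/23)    [23 ≡ 7 mod 8 ⇒ (2/23) = +1]
  = 1    [(1/23) = 1]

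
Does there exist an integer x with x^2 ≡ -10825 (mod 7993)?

yes

(-10825/7993)
  = (5161/7993)    [-10825 ≡ 5161 mod 7993]
  = (7993/5161)    [QR: 5161 ≡ 1 mod 4, sign kept]
  = (2832/5161)    [7993 ≡ 2832 mod 5161]
  = (177/5161)    [5161 ≡ 1 mod 8 ⇒ (2/5161)^4 = +1]
  = (5161/177)    [QR: 177 ≡ 1 mod 4, sign kept]
  = (28/177)    [5161 ≡ 28 mod 177]
  = (7/177)    [177 ≡ 1 mod 8 ⇒ (2/177)^2 = +1]
  = (177/7)    [QR: 177 ≡ 1 mod 4, sign kept]
  = (2/7)    [177 ≡ 2 mod 7]
  = (1/7)    [7 ≡ 7 mod 8 ⇒ (2/7) = +1]
  = 1    [(1/7) = 1]
(-10825/7993) = 1, and 7993 is prime, so -10825 is a quadratic residue mod 7993.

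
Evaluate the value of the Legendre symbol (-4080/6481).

Reduce the numerator: -4080 ≡ 2401 (mod 6481), so (-4080/6481) = (2401/6481).
2401 ≡ 1 (mod 4), so quadratic reciprocity gives (2401/6481) = (6481/2401). Reduce: 6481 ≡ 1679 (mod 2401). Now have (1679/2401).
2401 ≡ 1 (mod 4), so quadratic reciprocity gives (1679/2401) = (2401/1679). Reduce: 2401 ≡ 722 (mod 1679). Now have (722/1679).
Factor out 2: 722 = 2·361. Since 1679 ≡ 7 (mod 8), (2/1679) = +1. Now have (361/1679).
361 ≡ 1 (mod 4), so quadratic reciprocity gives (361/1679) = (1679/361). Reduce: 1679 ≡ 235 (mod 361). Now have (235/361).
361 ≡ 1 (mod 4), so quadratic reciprocity gives (235/361) = (361/235). Reduce: 361 ≡ 126 (mod 235). Now have (126/235).
Factor out 2: 126 = 2·63. Since 235 ≡ 3 (mod 8), (2/235) = -1. Now have -(63/235).
Both 63 ≡ 3 and 235 ≡ 3 (mod 4), so reciprocity gives (63/235) = -(235/63). Reduce: 235 ≡ 46 (mod 63). Now have (46/63).
Factor out 2: 46 = 2·23. Since 63 ≡ 7 (mod 8), (2/63) = +1. Now have (23/63).
Both 23 ≡ 3 and 63 ≡ 3 (mod 4), so reciprocity gives (23/63) = -(63/23). Reduce: 63 ≡ 17 (mod 23). Now have -(17/23).
17 ≡ 1 (mod 4), so quadratic reciprocity gives (17/23) = (23/17). Reduce: 23 ≡ 6 (mod 17). Now have -(6/17).
Factor out 2: 6 = 2·3. Since 17 ≡ 1 (mod 8), (2/17) = +1. Now have -(3/17).
17 ≡ 1 (mod 4), so quadratic reciprocity gives (3/17) = (17/3). Reduce: 17 ≡ 2 (mod 3). Now have -(2/3).
Factor out 2: 2 = 2. Since 3 ≡ 3 (mod 8), (2/3) = -1. Now have (1/3).
(1/3) = 1. Collecting the sign factors: 1.

1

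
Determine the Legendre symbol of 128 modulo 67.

-1

(128/67)
  = (61/67)    [128 ≡ 61 mod 67]
  = (67/61)    [QR: 61 ≡ 1 mod 4, sign kept]
  = (6/61)    [67 ≡ 6 mod 61]
  = -(3/61)    [61 ≡ 5 mod 8 ⇒ (2/61) = -1]
  = -(61/3)    [QR: 61 ≡ 1 mod 4, sign kept]
  = -(1/3)    [61 ≡ 1 mod 3]
  = -1    [(1/3) = 1]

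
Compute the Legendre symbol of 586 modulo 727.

1

Factor out 2: 586 = 2·293. Since 727 ≡ 7 (mod 8), (2/727) = +1. Now have (293/727).
293 ≡ 1 (mod 4), so quadratic reciprocity gives (293/727) = (727/293). Reduce: 727 ≡ 141 (mod 293). Now have (141/293).
141 ≡ 1 (mod 4), so quadratic reciprocity gives (141/293) = (293/141). Reduce: 293 ≡ 11 (mod 141). Now have (11/141).
141 ≡ 1 (mod 4), so quadratic reciprocity gives (11/141) = (141/11). Reduce: 141 ≡ 9 (mod 11). Now have (9/11).
9 ≡ 1 (mod 4), so quadratic reciprocity gives (9/11) = (11/9). Reduce: 11 ≡ 2 (mod 9). Now have (2/9).
Factor out 2: 2 = 2. Since 9 ≡ 1 (mod 8), (2/9) = +1. Now have (1/9).
(1/9) = 1. Collecting the sign factors: 1.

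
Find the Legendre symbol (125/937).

-1

(125/937)
  = (937/125)    [QR: 125 ≡ 1 mod 4, sign kept]
  = (62/125)    [937 ≡ 62 mod 125]
  = -(31/125)    [125 ≡ 5 mod 8 ⇒ (2/125) = -1]
  = -(125/31)    [QR: 125 ≡ 1 mod 4, sign kept]
  = -(1/31)    [125 ≡ 1 mod 31]
  = -1    [(1/31) = 1]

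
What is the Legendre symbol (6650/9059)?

Factor out 2: 6650 = 2·3325. Since 9059 ≡ 3 (mod 8), (2/9059) = -1. Now have -(3325/9059).
3325 ≡ 1 (mod 4), so quadratic reciprocity gives (3325/9059) = (9059/3325). Reduce: 9059 ≡ 2409 (mod 3325). Now have -(2409/3325).
2409 ≡ 1 (mod 4), so quadratic reciprocity gives (2409/3325) = (3325/2409). Reduce: 3325 ≡ 916 (mod 2409). Now have -(916/2409).
Factor out 2: 916 = 2^2·229. Since 2409 ≡ 1 (mod 8), (2/2409) = +1, and (2/2409)^2 = +1. Now have -(229/2409).
229 ≡ 1 (mod 4), so quadratic reciprocity gives (229/2409) = (2409/229). Reduce: 2409 ≡ 119 (mod 229). Now have -(119/229).
229 ≡ 1 (mod 4), so quadratic reciprocity gives (119/229) = (229/119). Reduce: 229 ≡ 110 (mod 119). Now have -(110/119).
Factor out 2: 110 = 2·55. Since 119 ≡ 7 (mod 8), (2/119) = +1. Now have -(55/119).
Both 55 ≡ 3 and 119 ≡ 3 (mod 4), so reciprocity gives (55/119) = -(119/55). Reduce: 119 ≡ 9 (mod 55). Now have (9/55).
9 ≡ 1 (mod 4), so quadratic reciprocity gives (9/55) = (55/9). Reduce: 55 ≡ 1 (mod 9). Now have (1/9).
(1/9) = 1. Collecting the sign factors: 1.

1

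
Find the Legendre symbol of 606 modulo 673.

(606|673)
  = (303|673)    [673 ≡ 1 mod 8 ⇒ (2|673) = +1]
  = (673|303)    [QR: 673 ≡ 1 mod 4, sign kept]
  = (67|303)    [673 ≡ 67 mod 303]
  = -(303|67)    [QR: both ≡ 3 mod 4, sign flips]
  = -(35|67)    [303 ≡ 35 mod 67]
  = (67|35)    [QR: both ≡ 3 mod 4, sign flips]
  = (32|35)    [67 ≡ 32 mod 35]
  = -(1|35)    [35 ≡ 3 mod 8 ⇒ (2|35)^5 = -1]
  = -1    [(1|35) = 1]

-1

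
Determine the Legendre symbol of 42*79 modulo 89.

By multiplicativity, (42·79/89) = (42/89)·(79/89).
First factor (42/89):
(42/89)
  = (21/89)    [89 ≡ 1 mod 8 ⇒ (2/89) = +1]
  = (89/21)    [QR: 21 ≡ 1 mod 4, sign kept]
  = (5/21)    [89 ≡ 5 mod 21]
  = (21/5)    [QR: 5 ≡ 1 mod 4, sign kept]
  = (1/5)    [21 ≡ 1 mod 5]
  = 1    [(1/5) = 1]
Second factor (79/89):
(79/89)
  = (89/79)    [QR: 89 ≡ 1 mod 4, sign kept]
  = (10/79)    [89 ≡ 10 mod 79]
  = (5/79)    [79 ≡ 7 mod 8 ⇒ (2/79) = +1]
  = (79/5)    [QR: 5 ≡ 1 mod 4, sign kept]
  = (4/5)    [79 ≡ 4 mod 5]
  = (1/5)    [5 ≡ 5 mod 8 ⇒ (2/5)^2 = +1]
  = 1    [(1/5) = 1]
Product: (1)·(1) = 1.

1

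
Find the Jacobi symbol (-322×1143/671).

By multiplicativity, (-322·1143/671) = (-322/671)·(1143/671).
First factor (-322/671):
Reduce the numerator: -322 ≡ 349 (mod 671), so (-322/671) = (349/671).
349 ≡ 1 (mod 4), so quadratic reciprocity gives (349/671) = (671/349). Reduce: 671 ≡ 322 (mod 349). Now have (322/349).
Factor out 2: 322 = 2·161. Since 349 ≡ 5 (mod 8), (2/349) = -1. Now have -(161/349).
161 ≡ 1 (mod 4), so quadratic reciprocity gives (161/349) = (349/161). Reduce: 349 ≡ 27 (mod 161). Now have -(27/161).
161 ≡ 1 (mod 4), so quadratic reciprocity gives (27/161) = (161/27). Reduce: 161 ≡ 26 (mod 27). Now have -(26/27).
Factor out 2: 26 = 2·13. Since 27 ≡ 3 (mod 8), (2/27) = -1. Now have (13/27).
13 ≡ 1 (mod 4), so quadratic reciprocity gives (13/27) = (27/13). Reduce: 27 ≡ 1 (mod 13). Now have (1/13).
(1/13) = 1. Collecting the sign factors: 1.
Second factor (1143/671):
Reduce the numerator: 1143 ≡ 472 (mod 671), so (1143/671) = (472/671).
Factor out 2: 472 = 2^3·59. Since 671 ≡ 7 (mod 8), (2/671) = +1, and (2/671)^3 = +1. Now have (59/671).
Both 59 ≡ 3 and 671 ≡ 3 (mod 4), so reciprocity gives (59/671) = -(671/59). Reduce: 671 ≡ 22 (mod 59). Now have -(22/59).
Factor out 2: 22 = 2·11. Since 59 ≡ 3 (mod 8), (2/59) = -1. Now have (11/59).
Both 11 ≡ 3 and 59 ≡ 3 (mod 4), so reciprocity gives (11/59) = -(59/11). Reduce: 59 ≡ 4 (mod 11). Now have -(4/11).
Factor out 2: 4 = 2^2. Since 11 ≡ 3 (mod 8), (2/11) = -1, and (2/11)^2 = +1. Now have -(1/11).
(1/11) = 1. Collecting the sign factors: -1.
Product: (1)·(-1) = -1.

-1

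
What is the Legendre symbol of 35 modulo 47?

-1

Both 35 ≡ 3 and 47 ≡ 3 (mod 4), so reciprocity gives (35/47) = -(47/35). Reduce: 47 ≡ 12 (mod 35). Now have -(12/35).
Factor out 2: 12 = 2^2·3. Since 35 ≡ 3 (mod 8), (2/35) = -1, and (2/35)^2 = +1. Now have -(3/35).
Both 3 ≡ 3 and 35 ≡ 3 (mod 4), so reciprocity gives (3/35) = -(35/3). Reduce: 35 ≡ 2 (mod 3). Now have (2/3).
Factor out 2: 2 = 2. Since 3 ≡ 3 (mod 8), (2/3) = -1. Now have -(1/3).
(1/3) = 1. Collecting the sign factors: -1.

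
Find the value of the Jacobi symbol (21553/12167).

Reduce the numerator: 21553 ≡ 9386 (mod 12167), so (21553/12167) = (9386/12167).
Factor out 2: 9386 = 2·4693. Since 12167 ≡ 7 (mod 8), (2/12167) = +1. Now have (4693/12167).
4693 ≡ 1 (mod 4), so quadratic reciprocity gives (4693/12167) = (12167/4693). Reduce: 12167 ≡ 2781 (mod 4693). Now have (2781/4693).
2781 ≡ 1 (mod 4), so quadratic reciprocity gives (2781/4693) = (4693/2781). Reduce: 4693 ≡ 1912 (mod 2781). Now have (1912/2781).
Factor out 2: 1912 = 2^3·239. Since 2781 ≡ 5 (mod 8), (2/2781) = -1, and (2/2781)^3 = -1. Now have -(239/2781).
2781 ≡ 1 (mod 4), so quadratic reciprocity gives (239/2781) = (2781/239). Reduce: 2781 ≡ 152 (mod 239). Now have -(152/239).
Factor out 2: 152 = 2^3·19. Since 239 ≡ 7 (mod 8), (2/239) = +1, and (2/239)^3 = +1. Now have -(19/239).
Both 19 ≡ 3 and 239 ≡ 3 (mod 4), so reciprocity gives (19/239) = -(239/19). Reduce: 239 ≡ 11 (mod 19). Now have (11/19).
Both 11 ≡ 3 and 19 ≡ 3 (mod 4), so reciprocity gives (11/19) = -(19/11). Reduce: 19 ≡ 8 (mod 11). Now have -(8/11).
Factor out 2: 8 = 2^3. Since 11 ≡ 3 (mod 8), (2/11) = -1, and (2/11)^3 = -1. Now have (1/11).
(1/11) = 1. Collecting the sign factors: 1.

1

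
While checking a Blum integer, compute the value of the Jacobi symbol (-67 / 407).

-1

(-67 / 407)
  = (340 / 407)    [-67 ≡ 340 mod 407]
  = (85 / 407)    [407 ≡ 7 mod 8 ⇒ (2 / 407)^2 = +1]
  = (407 / 85)    [QR: 85 ≡ 1 mod 4, sign kept]
  = (67 / 85)    [407 ≡ 67 mod 85]
  = (85 / 67)    [QR: 85 ≡ 1 mod 4, sign kept]
  = (18 / 67)    [85 ≡ 18 mod 67]
  = -(9 / 67)    [67 ≡ 3 mod 8 ⇒ (2 / 67) = -1]
  = -(67 / 9)    [QR: 9 ≡ 1 mod 4, sign kept]
  = -(4 / 9)    [67 ≡ 4 mod 9]
  = -(1 / 9)    [9 ≡ 1 mod 8 ⇒ (2 / 9)^2 = +1]
  = -1    [(1 / 9) = 1]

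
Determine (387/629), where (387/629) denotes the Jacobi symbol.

-1

629 ≡ 1 (mod 4), so quadratic reciprocity gives (387/629) = (629/387). Reduce: 629 ≡ 242 (mod 387). Now have (242/387).
Factor out 2: 242 = 2·121. Since 387 ≡ 3 (mod 8), (2/387) = -1. Now have -(121/387).
121 ≡ 1 (mod 4), so quadratic reciprocity gives (121/387) = (387/121). Reduce: 387 ≡ 24 (mod 121). Now have -(24/121).
Factor out 2: 24 = 2^3·3. Since 121 ≡ 1 (mod 8), (2/121) = +1, and (2/121)^3 = +1. Now have -(3/121).
121 ≡ 1 (mod 4), so quadratic reciprocity gives (3/121) = (121/3). Reduce: 121 ≡ 1 (mod 3). Now have -(1/3).
(1/3) = 1. Collecting the sign factors: -1.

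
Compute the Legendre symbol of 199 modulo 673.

673 ≡ 1 (mod 4), so quadratic reciprocity gives (199/673) = (673/199). Reduce: 673 ≡ 76 (mod 199). Now have (76/199).
Factor out 2: 76 = 2^2·19. Since 199 ≡ 7 (mod 8), (2/199) = +1, and (2/199)^2 = +1. Now have (19/199).
Both 19 ≡ 3 and 199 ≡ 3 (mod 4), so reciprocity gives (19/199) = -(199/19). Reduce: 199 ≡ 9 (mod 19). Now have -(9/19).
9 ≡ 1 (mod 4), so quadratic reciprocity gives (9/19) = (19/9). Reduce: 19 ≡ 1 (mod 9). Now have -(1/9).
(1/9) = 1. Collecting the sign factors: -1.

-1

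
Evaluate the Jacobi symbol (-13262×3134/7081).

By multiplicativity, (-13262·3134/7081) = (-13262/7081)·(3134/7081).
First factor (-13262/7081):
(-13262/7081)
  = (900/7081)    [-13262 ≡ 900 mod 7081]
  = (225/7081)    [7081 ≡ 1 mod 8 ⇒ (2/7081)^2 = +1]
  = (7081/225)    [QR: 225 ≡ 1 mod 4, sign kept]
  = (106/225)    [7081 ≡ 106 mod 225]
  = (53/225)    [225 ≡ 1 mod 8 ⇒ (2/225) = +1]
  = (225/53)    [QR: 53 ≡ 1 mod 4, sign kept]
  = (13/53)    [225 ≡ 13 mod 53]
  = (53/13)    [QR: 13 ≡ 1 mod 4, sign kept]
  = (1/13)    [53 ≡ 1 mod 13]
  = 1    [(1/13) = 1]
Second factor (3134/7081):
(3134/7081)
  = (1567/7081)    [7081 ≡ 1 mod 8 ⇒ (2/7081) = +1]
  = (7081/1567)    [QR: 7081 ≡ 1 mod 4, sign kept]
  = (813/1567)    [7081 ≡ 813 mod 1567]
  = (1567/813)    [QR: 813 ≡ 1 mod 4, sign kept]
  = (754/813)    [1567 ≡ 754 mod 813]
  = -(377/813)    [813 ≡ 5 mod 8 ⇒ (2/813) = -1]
  = -(813/377)    [QR: 377 ≡ 1 mod 4, sign kept]
  = -(59/377)    [813 ≡ 59 mod 377]
  = -(377/59)    [QR: 377 ≡ 1 mod 4, sign kept]
  = -(23/59)    [377 ≡ 23 mod 59]
  = (59/23)    [QR: both ≡ 3 mod 4, sign flips]
  = (13/23)    [59 ≡ 13 mod 23]
  = (23/13)    [QR: 13 ≡ 1 mod 4, sign kept]
  = (10/13)    [23 ≡ 10 mod 13]
  = -(5/13)    [13 ≡ 5 mod 8 ⇒ (2/13) = -1]
  = -(13/5)    [QR: 5 ≡ 1 mod 4, sign kept]
  = -(3/5)    [13 ≡ 3 mod 5]
  = -(5/3)    [QR: 5 ≡ 1 mod 4, sign kept]
  = -(2/3)    [5 ≡ 2 mod 3]
  = (1/3)    [3 ≡ 3 mod 8 ⇒ (2/3) = -1]
  = 1    [(1/3) = 1]
Product: (1)·(1) = 1.

1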